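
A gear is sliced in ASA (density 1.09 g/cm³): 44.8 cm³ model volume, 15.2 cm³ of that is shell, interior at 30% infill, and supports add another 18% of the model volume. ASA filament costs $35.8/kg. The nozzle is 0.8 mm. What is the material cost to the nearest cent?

Volume inside the shell = 44.8 − 15.2, so 29.6 cm³.
Deposited infill = 0.30 × 29.6, so 8.88 cm³.
Support = 0.18 × 44.8, so 8.064 cm³.
Total printed volume: 15.2 + 8.88 + 8.064 → 32.144 cm³.
Mass = 32.144 × 1.09, so 35.03696 g.
At $35.8/kg: 35.03696/1000 × 35.8 = $1.25.

$1.25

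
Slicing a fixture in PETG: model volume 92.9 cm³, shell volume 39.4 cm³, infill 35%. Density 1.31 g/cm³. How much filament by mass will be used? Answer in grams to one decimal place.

Infill region = 92.9 − 39.4, so 53.5 cm³.
Infill deposited = 0.35 × 53.5 = 18.725 cm³.
Total extruded: 39.4 + 18.725 → 58.125 cm³.
Mass = 58.125 × 1.31, so 76.14375 g.

76.1 g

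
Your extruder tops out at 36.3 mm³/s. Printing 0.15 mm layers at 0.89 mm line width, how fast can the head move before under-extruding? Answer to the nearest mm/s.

272 mm/s

Extrusion cross-section: 0.15 × 0.89 → 0.1335 mm².
v_max = Q/A = 36.3/0.1335 = 271.91 mm/s → 272 mm/s.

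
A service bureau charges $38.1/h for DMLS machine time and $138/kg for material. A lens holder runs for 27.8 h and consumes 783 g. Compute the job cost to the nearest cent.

$1167.23

Machine-time cost = 38.1 × 27.8, so $1059.18.
Material charge = 138 × 783/1000 = $108.054.
Total = 1059.18 + 108.054 = 1167.234 ≈ $1167.23.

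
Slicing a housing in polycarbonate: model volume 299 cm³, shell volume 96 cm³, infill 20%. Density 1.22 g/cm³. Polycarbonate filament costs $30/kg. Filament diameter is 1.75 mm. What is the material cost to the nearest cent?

Infill region = 299 − 96, so 203 cm³.
Infill volume: 0.20 × 203 → 40.6 cm³.
Total extruded = 96 + 40.6, so 136.6 cm³.
Mass = 136.6 × 1.22 = 166.652 g.
Cost = 166.652 g / 1000 × $30/kg = $5.00.

$5.00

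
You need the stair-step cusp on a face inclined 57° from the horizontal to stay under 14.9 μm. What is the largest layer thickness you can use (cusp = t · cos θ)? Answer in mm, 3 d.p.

t = h_c / cos θ = 0.0149 / 0.5446 = 0.027 mm.

0.027 mm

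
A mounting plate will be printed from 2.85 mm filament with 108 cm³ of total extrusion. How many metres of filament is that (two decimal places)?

Cross-section of 2.85 mm filament: π·(2.85/2)² = 6.3794 mm².
L = 108000 mm³ / 6.3794 mm² = 16929.49 mm, i.e. 16.93 m.

16.93 m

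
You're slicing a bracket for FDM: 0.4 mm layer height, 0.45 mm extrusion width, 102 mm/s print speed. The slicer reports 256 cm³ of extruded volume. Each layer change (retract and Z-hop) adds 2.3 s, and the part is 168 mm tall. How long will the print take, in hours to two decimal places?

Extrusion cross-section = 0.4 × 0.45, so 0.18 mm².
Toolpath length = 256 cm³ / 0.18 mm² = 256000 / 0.18 = 1422222.2 mm.
Print-move time = 1422222.2 / 102, so 13943.4 s.
Number of layers: 168 / 0.4 → 420 (rounded up).
Non-print overhead = 420 × 2.3, so 966 s.
Total = 13943.4 + 966 = 14909.4 s = 4.14 hours.

4.14 hours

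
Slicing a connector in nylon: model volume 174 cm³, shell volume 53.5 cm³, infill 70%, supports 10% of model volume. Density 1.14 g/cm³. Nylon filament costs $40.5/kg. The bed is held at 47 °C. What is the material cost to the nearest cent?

$7.17

Volume inside the shell: 174 − 53.5 → 120.5 cm³.
Infill volume: 0.70 × 120.5 → 84.35 cm³.
Support: 0.10 × 174 → 17.4 cm³.
Total extruded: 53.5 + 84.35 + 17.4 → 155.25 cm³.
Mass = 155.25 × 1.14, so 176.985 g.
Cost = 176.985 g / 1000 × $40.5/kg = $7.17.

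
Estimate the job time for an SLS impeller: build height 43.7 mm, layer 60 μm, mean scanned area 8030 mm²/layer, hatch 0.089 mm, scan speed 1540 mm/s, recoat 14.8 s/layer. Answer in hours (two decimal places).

14.86 hours

Layers = ⌈43.7/0.06⌉ = 729.
Scan path per layer: 8030 / 0.089 → 90224.7 mm.
Laser time per layer = 90224.7 / 1540 = 58.5875 s.
Time per layer: 58.5875 + 14.8 → 73.3875 s.
Total: 729 × 73.3875 s = 53499.4875 s → 14.86 hours.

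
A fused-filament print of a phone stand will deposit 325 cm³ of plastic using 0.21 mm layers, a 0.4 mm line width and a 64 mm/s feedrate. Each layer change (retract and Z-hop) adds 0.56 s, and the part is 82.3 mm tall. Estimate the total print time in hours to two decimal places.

Line area: 0.21 × 0.4 → 0.084 mm².
Path length: 325000 mm³ / 0.084 mm² → 3869047.6 mm.
Time extruding: 3869047.6 / 64 → 60453.9 s.
Layers = ⌈82.3/0.21⌉ = 392.
Layer-change overhead = 392 × 0.56 = 219.52 s.
Total = 60453.9 + 219.52 = 60673.42 s = 16.85 hours.

16.85 hours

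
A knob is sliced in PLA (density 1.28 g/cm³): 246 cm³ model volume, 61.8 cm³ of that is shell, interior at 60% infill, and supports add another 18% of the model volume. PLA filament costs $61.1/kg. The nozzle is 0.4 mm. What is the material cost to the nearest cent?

Infill region: 246 − 61.8 → 184.2 cm³.
Deposited infill: 0.60 × 184.2 → 110.52 cm³.
Support: 0.18 × 246 → 44.28 cm³.
Deposited volume = 61.8 + 110.52 + 44.28 = 216.6 cm³.
Mass = 216.6 × 1.28 = 277.248 g.
Cost = 277.248 g / 1000 × $61.1/kg = $16.94.

$16.94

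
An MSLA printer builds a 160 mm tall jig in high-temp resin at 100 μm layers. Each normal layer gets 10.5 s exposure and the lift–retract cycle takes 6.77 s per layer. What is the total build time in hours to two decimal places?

7.68 hours

Layers = ⌈160/0.1⌉ = 1600.
Cycle time = 10.5 + 6.77, so 17.27 s.
Build time: 1600 × 17.27 s = 27632 s, i.e. 7.68 hours.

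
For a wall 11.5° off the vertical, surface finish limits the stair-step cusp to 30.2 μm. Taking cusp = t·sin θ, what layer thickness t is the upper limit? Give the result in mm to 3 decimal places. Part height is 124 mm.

0.151 mm

t = h_c / sin θ = 0.0302 / 0.1994 = 0.151 mm.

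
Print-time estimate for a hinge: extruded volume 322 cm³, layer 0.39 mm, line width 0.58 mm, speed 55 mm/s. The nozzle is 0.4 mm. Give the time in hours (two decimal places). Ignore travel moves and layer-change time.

Bead cross-section = 0.39 × 0.58 = 0.2262 mm².
Toolpath length = 322 cm³ / 0.2262 mm² = 322000 / 0.2262 = 1423519 mm.
Time extruding = 1423519 / 55, so 25882.2 s.
Converting: 25882.2 s = 7.19 hours.

7.19 hours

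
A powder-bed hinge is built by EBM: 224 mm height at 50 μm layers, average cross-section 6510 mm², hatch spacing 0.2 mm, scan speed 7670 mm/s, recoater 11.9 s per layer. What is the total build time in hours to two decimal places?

20.09 hours

Layers = ⌈224/0.05⌉ = 4480.
Hatch length per layer = 6510 / 0.2 = 32550 mm.
Beam time per layer = 32550 / 7670 = 4.2438 s.
Layer cycle: 4.2438 + 11.9 → 16.1438 s.
Build time = 4480 × 16.1438 = 72324.224 s = 20.09 hours.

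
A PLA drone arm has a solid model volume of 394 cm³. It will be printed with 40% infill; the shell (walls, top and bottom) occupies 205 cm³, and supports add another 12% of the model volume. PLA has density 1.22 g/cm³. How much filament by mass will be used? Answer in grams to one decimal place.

400.0 g

Volume inside the shell: 394 − 205 → 189 cm³.
Deposited infill = 0.40 × 189 = 75.6 cm³.
Support = 0.12 × 394, so 47.28 cm³.
Deposited volume = 205 + 75.6 + 47.28 = 327.88 cm³.
Mass: 327.88 × 1.22 → 400.0136 g.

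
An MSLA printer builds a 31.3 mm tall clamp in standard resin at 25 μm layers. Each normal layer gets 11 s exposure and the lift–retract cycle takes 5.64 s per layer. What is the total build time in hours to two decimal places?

5.79 hours

Layers = ⌈31.3/0.025⌉ = 1252.
Each layer takes = 11 + 5.64, so 16.64 s.
Build time: 1252 × 16.64 s = 20833.28 s, i.e. 5.79 hours.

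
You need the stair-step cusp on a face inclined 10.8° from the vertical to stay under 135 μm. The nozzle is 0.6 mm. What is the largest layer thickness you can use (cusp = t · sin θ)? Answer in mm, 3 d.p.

Layer height = cusp / sin(10.8°) = 0.135 / 0.1874 = 0.720 mm.

0.720 mm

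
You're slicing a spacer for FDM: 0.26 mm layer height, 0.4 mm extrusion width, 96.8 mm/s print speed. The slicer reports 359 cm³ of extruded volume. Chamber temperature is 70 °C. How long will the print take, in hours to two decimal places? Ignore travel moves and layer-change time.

9.91 hours

Extrusion cross-section = 0.26 × 0.4, so 0.104 mm².
Total extruded path = 359000/0.104 = 3451923.1 mm.
Time extruding = 3451923.1 / 96.8, so 35660.4 s.
35660.4 s = 9.91 hours.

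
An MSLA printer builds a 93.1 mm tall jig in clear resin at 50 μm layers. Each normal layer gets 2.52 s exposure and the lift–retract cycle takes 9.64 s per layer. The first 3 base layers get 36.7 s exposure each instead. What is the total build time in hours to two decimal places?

Layer count = ceil(93.1 / 0.05) = 1862.
Base layers: 3 × (36.7 + 9.64) → 139.02 s.
Regular layers = 1859 × (2.52 + 9.64) = 22605.44 s.
Sum: 139.02 + 22605.44 = 22744.46 s → 6.32 hours.

6.32 hours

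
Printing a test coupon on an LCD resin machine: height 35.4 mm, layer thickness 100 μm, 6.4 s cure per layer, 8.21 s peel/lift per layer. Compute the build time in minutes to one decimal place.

Number of layers: 35.4 / 0.1 → 354 (rounded up).
Cycle time = 6.4 + 8.21, so 14.61 s.
Build time: 354 × 14.61 s = 5171.94 s, i.e. 86.2 minutes.

86.2 minutes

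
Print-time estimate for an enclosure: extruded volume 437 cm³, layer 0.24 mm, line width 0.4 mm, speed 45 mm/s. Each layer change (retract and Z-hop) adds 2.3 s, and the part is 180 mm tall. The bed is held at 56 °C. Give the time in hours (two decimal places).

Extrusion cross-section = 0.24 × 0.4 = 0.096 mm².
Path length: 437000 mm³ / 0.096 mm² → 4552083.3 mm.
Time extruding = 4552083.3 / 45, so 101157.4 s.
Layers = ⌈180/0.24⌉ = 750.
Z-hop total = 750 × 2.3 = 1725 s.
Altogether 101157.4 + 1725 = 102882.4 s, i.e. 28.58 hours.

28.58 hours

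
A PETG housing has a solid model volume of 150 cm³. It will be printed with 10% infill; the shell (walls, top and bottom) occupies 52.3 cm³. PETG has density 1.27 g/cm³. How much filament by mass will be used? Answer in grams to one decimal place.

Infill region = 150 − 52.3, so 97.7 cm³.
Deposited infill = 0.10 × 97.7 = 9.77 cm³.
Deposited volume = 52.3 + 9.77, so 62.07 cm³.
Mass = 62.07 × 1.27, so 78.8289 g.

78.8 g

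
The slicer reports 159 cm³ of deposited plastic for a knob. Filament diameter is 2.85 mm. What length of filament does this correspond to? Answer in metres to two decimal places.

Cross-section of 2.85 mm filament: π·(2.85/2)² = 6.3794 mm².
Length = 159 cm³ / 6.3794 mm² = 159000 / 6.3794 = 24923.97 mm = 24.92 m.

24.92 m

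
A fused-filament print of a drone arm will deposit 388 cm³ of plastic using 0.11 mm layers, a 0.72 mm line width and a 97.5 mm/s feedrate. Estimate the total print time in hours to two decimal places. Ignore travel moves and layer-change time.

13.96 hours

Extrusion cross-section = 0.11 × 0.72 = 0.0792 mm².
Toolpath length = 388 cm³ / 0.0792 mm² = 388000 / 0.0792 = 4898989.9 mm.
Extrusion time = 4898989.9 / 97.5, so 50246.1 s.
That's 50246.1 s → 13.96 hours.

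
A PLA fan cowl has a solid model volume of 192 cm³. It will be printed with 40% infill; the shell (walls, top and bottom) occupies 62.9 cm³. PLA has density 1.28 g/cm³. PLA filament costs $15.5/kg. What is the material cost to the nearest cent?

$2.27

Infill region = 192 − 62.9, so 129.1 cm³.
Deposited infill: 0.40 × 129.1 → 51.64 cm³.
Total printed volume = 62.9 + 51.64 = 114.54 cm³.
Mass: 114.54 × 1.28 → 146.6112 g.
At $15.5/kg: 146.6112/1000 × 15.5 = $2.27.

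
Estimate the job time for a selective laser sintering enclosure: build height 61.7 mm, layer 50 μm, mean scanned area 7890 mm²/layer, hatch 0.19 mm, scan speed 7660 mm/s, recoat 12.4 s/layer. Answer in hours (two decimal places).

6.11 hours

Number of layers: 61.7 / 0.05 → 1234 (rounded up).
Hatch length per layer = 7890 / 0.19 = 41526.3 mm.
Scan time per layer: 41526.3 / 7660 → 5.4212 s.
Per-layer time: 5.4212 + 12.4 → 17.8212 s.
Build time = 1234 × 17.8212 = 21991.3608 s = 6.11 hours.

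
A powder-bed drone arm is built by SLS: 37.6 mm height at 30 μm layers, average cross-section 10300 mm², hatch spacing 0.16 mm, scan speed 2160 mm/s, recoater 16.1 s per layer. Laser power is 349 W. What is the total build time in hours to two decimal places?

Number of layers: 37.6 / 0.03 → 1254 (rounded up).
Scan path per layer = 10300 / 0.16 = 64375 mm.
Per-layer scan time = 64375 / 2160 = 29.8032 s.
Per-layer time = 29.8032 + 16.1 = 45.9032 s.
Total: 1254 × 45.9032 s = 57562.6128 s → 15.99 hours.

15.99 hours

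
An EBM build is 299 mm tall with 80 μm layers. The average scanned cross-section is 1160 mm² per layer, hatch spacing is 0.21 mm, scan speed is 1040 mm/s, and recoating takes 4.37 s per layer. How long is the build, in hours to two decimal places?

10.05 hours

Number of layers: 299 / 0.08 → 3738 (rounded up).
Scan path per layer = 1160 / 0.21, so 5523.8 mm.
Beam time per layer = 5523.8 / 1040, so 5.3113 s.
Layer cycle: 5.3113 + 4.37 → 9.6813 s.
Build time = 3738 × 9.6813 = 36188.6994 s = 10.05 hours.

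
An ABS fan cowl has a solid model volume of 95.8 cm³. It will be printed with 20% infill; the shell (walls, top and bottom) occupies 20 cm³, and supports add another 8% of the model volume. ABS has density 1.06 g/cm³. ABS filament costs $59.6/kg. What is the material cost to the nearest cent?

$2.71

Infill region = 95.8 − 20 = 75.8 cm³.
Infill deposited: 0.20 × 75.8 → 15.16 cm³.
Support = 0.08 × 95.8, so 7.664 cm³.
Total extruded = 20 + 15.16 + 7.664, so 42.824 cm³.
Mass: 42.824 × 1.06 → 45.39344 g.
Cost = 45.39344 g / 1000 × $59.6/kg = $2.71.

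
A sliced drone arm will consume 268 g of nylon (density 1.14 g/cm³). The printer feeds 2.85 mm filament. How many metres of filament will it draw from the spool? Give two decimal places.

36.85 m

Volume = 268 g / 1.14 g·cm⁻³ = 235.0877 cm³ = 235087.7 mm³.
Cross-section of 2.85 mm filament: π·(2.85/2)² = 6.3794 mm².
L = V/A = 235087.7/6.3794 = 36851.07 mm → 36.85 m.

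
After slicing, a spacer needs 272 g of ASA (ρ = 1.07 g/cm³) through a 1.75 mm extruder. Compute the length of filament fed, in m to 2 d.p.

Volume = 272 g / 1.07 g·cm⁻³ = 254.2056 cm³ = 254205.6 mm³.
Filament cross-section = π × (1.75/2)² = 2.4053 mm².
L = V/A = 254205.6/2.4053 = 105685.61 mm → 105.69 m.

105.69 m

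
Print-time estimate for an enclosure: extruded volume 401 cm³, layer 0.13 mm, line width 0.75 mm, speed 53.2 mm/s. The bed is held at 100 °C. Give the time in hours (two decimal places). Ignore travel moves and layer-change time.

Line area = 0.13 × 0.75 = 0.0975 mm².
Path length: 401000 mm³ / 0.0975 mm² → 4112820.5 mm.
Print-move time: 4112820.5 / 53.2 → 77308.7 s.
In the requested units: 77308.7 s = 21.47 hours.

21.47 hours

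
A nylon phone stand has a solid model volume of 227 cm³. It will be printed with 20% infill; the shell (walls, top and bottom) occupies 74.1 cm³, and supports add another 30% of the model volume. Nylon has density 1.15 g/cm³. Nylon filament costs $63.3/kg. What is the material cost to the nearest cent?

Volume inside the shell: 227 − 74.1 → 152.9 cm³.
Infill deposited = 0.20 × 152.9, so 30.58 cm³.
Support: 0.30 × 227 → 68.1 cm³.
Deposited volume = 74.1 + 30.58 + 68.1, so 172.78 cm³.
Mass = 172.78 × 1.15 = 198.697 g.
At $63.3/kg: 198.697/1000 × 63.3 = $12.58.

$12.58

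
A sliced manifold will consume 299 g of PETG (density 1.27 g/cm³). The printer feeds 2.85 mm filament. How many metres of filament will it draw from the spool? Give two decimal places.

Extruded volume: 299/1.27 = 235.4331 cm³ (235433.1 mm³).
Filament cross-section = π × (2.85/2)² = 6.3794 mm².
Length = 235433.1 / 6.3794 = 36905.21 mm = 36.91 m.

36.91 m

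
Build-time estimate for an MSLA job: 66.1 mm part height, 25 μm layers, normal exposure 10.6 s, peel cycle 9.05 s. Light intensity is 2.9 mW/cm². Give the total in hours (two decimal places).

14.43 hours

Number of layers: 66.1 / 0.025 → 2644 (rounded up).
Per-layer time = 10.6 + 9.05 = 19.65 s.
Total = 2644 × 19.65 = 51954.6 s = 14.43 hours.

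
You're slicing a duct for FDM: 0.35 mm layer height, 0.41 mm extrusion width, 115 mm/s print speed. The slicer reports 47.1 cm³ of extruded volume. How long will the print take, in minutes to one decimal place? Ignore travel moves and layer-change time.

47.6 minutes

Line area = 0.35 × 0.41, so 0.1435 mm².
Toolpath length = 47.1 cm³ / 0.1435 mm² = 47100 / 0.1435 = 328223 mm.
Extrusion time: 328223 / 115 → 2854.1 s.
Converting: 2854.1 s = 47.6 minutes.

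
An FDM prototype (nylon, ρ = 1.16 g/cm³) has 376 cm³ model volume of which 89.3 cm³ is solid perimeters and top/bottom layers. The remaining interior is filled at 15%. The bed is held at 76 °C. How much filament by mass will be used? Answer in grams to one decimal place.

153.5 g

Interior volume: 376 − 89.3 → 286.7 cm³.
Deposited infill = 0.15 × 286.7 = 43.005 cm³.
Deposited volume = 89.3 + 43.005 = 132.305 cm³.
Mass = 132.305 × 1.16 = 153.4738 g.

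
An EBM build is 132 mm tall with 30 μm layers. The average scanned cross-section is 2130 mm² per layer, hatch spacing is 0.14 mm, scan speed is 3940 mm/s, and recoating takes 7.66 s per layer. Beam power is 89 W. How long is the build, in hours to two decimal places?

Layer count = ceil(132 / 0.03) = 4400.
Hatch length per layer = 2130 / 0.14 = 15214.3 mm.
Per-layer scan time = 15214.3 / 3940, so 3.8615 s.
Layer cycle = 3.8615 + 7.66, so 11.5215 s.
Total: 4400 × 11.5215 s = 50694.6 s → 14.08 hours.

14.08 hours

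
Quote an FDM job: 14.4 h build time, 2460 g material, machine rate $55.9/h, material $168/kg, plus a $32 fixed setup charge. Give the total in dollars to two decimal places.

$1250.24

Time charge = 55.9 × 14.4, so $804.96.
Material cost: 168 × 2460/1000 → $413.28.
Total = 804.96 + 413.28 + 32 = $1250.24.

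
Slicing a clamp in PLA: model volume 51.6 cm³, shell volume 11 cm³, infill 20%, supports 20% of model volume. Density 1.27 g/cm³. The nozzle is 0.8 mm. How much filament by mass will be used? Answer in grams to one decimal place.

Interior volume = 51.6 − 11 = 40.6 cm³.
Infill volume = 0.20 × 40.6, so 8.12 cm³.
Support = 0.20 × 51.6, so 10.32 cm³.
Total extruded = 11 + 8.12 + 10.32 = 29.44 cm³.
Mass: 29.44 × 1.27 → 37.3888 g.

37.4 g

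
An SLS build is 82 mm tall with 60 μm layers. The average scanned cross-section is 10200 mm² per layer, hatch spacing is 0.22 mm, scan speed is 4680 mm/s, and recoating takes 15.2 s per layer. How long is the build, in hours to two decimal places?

9.53 hours

Layer count = ceil(82 / 0.06) = 1367.
Per-layer scan distance: 10200 / 0.22 → 46363.6 mm.
Laser time per layer = 46363.6 / 4680, so 9.9068 s.
Layer cycle = 9.9068 + 15.2 = 25.1068 s.
1367 layers × 25.1068 s/layer = 34320.9956 s, i.e. 9.53 hours.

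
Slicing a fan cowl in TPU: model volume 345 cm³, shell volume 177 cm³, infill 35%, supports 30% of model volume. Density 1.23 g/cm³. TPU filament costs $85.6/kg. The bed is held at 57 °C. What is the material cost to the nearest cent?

Volume inside the shell = 345 − 177 = 168 cm³.
Infill volume = 0.35 × 168 = 58.8 cm³.
Support = 0.30 × 345 = 103.5 cm³.
Deposited volume = 177 + 58.8 + 103.5 = 339.3 cm³.
Mass = 339.3 × 1.23, so 417.339 g.
At $85.6/kg: 417.339/1000 × 85.6 = $35.72.

$35.72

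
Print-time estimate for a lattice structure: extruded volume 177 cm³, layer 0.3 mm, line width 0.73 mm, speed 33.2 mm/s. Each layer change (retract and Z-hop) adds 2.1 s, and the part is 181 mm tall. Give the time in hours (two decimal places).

Line area = 0.3 × 0.73, so 0.219 mm².
Total extruded path = 177000/0.219 = 808219.2 mm.
Extrusion time = 808219.2 / 33.2 = 24344 s.
Layers = ⌈181/0.3⌉ = 604.
Layer-change overhead = 604 × 2.1, so 1268.4 s.
Total = 24344 + 1268.4 = 25612.4 s = 7.11 hours.

7.11 hours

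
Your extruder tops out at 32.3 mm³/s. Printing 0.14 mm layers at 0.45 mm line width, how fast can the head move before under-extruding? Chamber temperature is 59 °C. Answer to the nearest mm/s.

Extrusion cross-section = 0.14 × 0.45 = 0.063 mm².
Max speed = 32.3 / 0.063 = 512.70 ≈ 513 mm/s.

513 mm/s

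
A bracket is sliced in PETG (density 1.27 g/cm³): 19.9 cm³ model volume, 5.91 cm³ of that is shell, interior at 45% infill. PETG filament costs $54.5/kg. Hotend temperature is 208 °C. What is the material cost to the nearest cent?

$0.84

Infill region = 19.9 − 5.91, so 13.99 cm³.
Infill volume: 0.45 × 13.99 → 6.2955 cm³.
Total extruded = 5.91 + 6.2955, so 12.2055 cm³.
Mass = 12.2055 × 1.27, so 15.500985 g.
Cost = 15.500985 g / 1000 × $54.5/kg = $0.84.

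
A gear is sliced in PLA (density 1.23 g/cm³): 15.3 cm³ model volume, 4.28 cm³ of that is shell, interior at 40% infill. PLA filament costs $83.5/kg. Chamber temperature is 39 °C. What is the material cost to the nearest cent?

Infill region = 15.3 − 4.28 = 11.02 cm³.
Infill volume = 0.40 × 11.02, so 4.408 cm³.
Total printed volume = 4.28 + 4.408 = 8.688 cm³.
Mass: 8.688 × 1.23 → 10.68624 g.
At $83.5/kg: 10.68624/1000 × 83.5 = $0.89.

$0.89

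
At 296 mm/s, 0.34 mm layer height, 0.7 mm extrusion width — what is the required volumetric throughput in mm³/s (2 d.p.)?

Extrusion cross-section = 0.34 × 0.7 = 0.238 mm².
Q = v·A = 296 × 0.238 = 70.45 mm³/s.

70.45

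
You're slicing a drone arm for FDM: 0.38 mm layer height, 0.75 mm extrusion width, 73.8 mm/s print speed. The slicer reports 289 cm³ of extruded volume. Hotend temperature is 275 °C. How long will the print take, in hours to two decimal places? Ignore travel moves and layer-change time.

3.82 hours

Line area = 0.38 × 0.75 = 0.285 mm².
Toolpath length = 289 cm³ / 0.285 mm² = 289000 / 0.285 = 1014035.1 mm.
Extrusion time = 1014035.1 / 73.8 = 13740.3 s.
13740.3 s = 3.82 hours.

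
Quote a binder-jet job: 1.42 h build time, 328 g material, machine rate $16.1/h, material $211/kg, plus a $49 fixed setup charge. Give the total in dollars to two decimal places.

Time charge = 16.1 × 1.42 = $22.862.
Material cost = 211 × 328/1000 = $69.208.
Adding setup: 22.862 + 69.208 + 49 → $141.07.

$141.07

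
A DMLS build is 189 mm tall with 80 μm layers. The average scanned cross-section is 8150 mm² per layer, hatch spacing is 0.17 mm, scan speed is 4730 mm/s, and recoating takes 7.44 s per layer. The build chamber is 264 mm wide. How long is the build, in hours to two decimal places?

Number of layers: 189 / 0.08 → 2363 (rounded up).
Hatch length per layer = 8150 / 0.17, so 47941.2 mm.
Scan time per layer: 47941.2 / 4730 → 10.1356 s.
Time per layer: 10.1356 + 7.44 → 17.5756 s.
Total: 2363 × 17.5756 s = 41531.1428 s → 11.54 hours.

11.54 hours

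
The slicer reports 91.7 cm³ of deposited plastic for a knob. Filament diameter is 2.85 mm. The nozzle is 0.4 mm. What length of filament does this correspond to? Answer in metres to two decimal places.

Cross-section of 2.85 mm filament: π·(2.85/2)² = 6.3794 mm².
L = 91700 mm³ / 6.3794 mm² = 14374.39 mm, i.e. 14.37 m.

14.37 m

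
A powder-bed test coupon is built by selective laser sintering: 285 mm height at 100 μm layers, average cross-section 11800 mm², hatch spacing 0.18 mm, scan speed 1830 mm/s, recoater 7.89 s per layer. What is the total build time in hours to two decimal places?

34.61 hours

Layer count = ceil(285 / 0.1) = 2850.
Per-layer scan distance: 11800 / 0.18 → 65555.6 mm.
Laser time per layer: 65555.6 / 1830 → 35.8227 s.
Per-layer time = 35.8227 + 7.89, so 43.7127 s.
Total: 2850 × 43.7127 s = 124581.195 s → 34.61 hours.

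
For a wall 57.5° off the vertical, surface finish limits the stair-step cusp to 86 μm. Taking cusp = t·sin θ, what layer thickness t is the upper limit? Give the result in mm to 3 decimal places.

t = h_c / sin θ = 0.086 / 0.8434 = 0.102 mm.

0.102 mm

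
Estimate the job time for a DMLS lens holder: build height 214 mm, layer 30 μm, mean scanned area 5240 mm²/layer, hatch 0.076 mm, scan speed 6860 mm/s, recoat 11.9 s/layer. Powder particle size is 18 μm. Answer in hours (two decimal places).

43.50 hours

Layers = ⌈214/0.03⌉ = 7134.
Hatch length per layer = 5240 / 0.076 = 68947.4 mm.
Per-layer scan time = 68947.4 / 6860, so 10.0506 s.
Time per layer = 10.0506 + 11.9 = 21.9506 s.
7134 layers × 21.9506 s/layer = 156595.5804 s, i.e. 43.50 hours.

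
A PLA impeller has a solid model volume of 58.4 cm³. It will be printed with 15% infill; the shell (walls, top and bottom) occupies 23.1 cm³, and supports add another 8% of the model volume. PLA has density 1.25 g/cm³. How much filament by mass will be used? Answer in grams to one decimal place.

41.3 g

Interior volume = 58.4 − 23.1 = 35.3 cm³.
Infill volume = 0.15 × 35.3 = 5.295 cm³.
Support = 0.08 × 58.4 = 4.672 cm³.
Total printed volume = 23.1 + 5.295 + 4.672 = 33.067 cm³.
Mass = 33.067 × 1.25, so 41.33375 g.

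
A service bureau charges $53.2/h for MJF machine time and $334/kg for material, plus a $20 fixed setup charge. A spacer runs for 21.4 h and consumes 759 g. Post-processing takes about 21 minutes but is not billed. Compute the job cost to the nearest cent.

$1411.99

Machine-time cost = 53.2 × 21.4, so $1138.48.
Feedstock cost = 334 × 759/1000, so $253.506.
Adding setup: 1138.48 + 253.506 + 20 → 1411.986 ≈ $1411.99.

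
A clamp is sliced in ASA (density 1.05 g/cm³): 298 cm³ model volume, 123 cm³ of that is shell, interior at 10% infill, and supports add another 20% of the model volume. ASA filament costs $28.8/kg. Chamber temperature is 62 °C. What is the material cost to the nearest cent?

Interior volume: 298 − 123 → 175 cm³.
Deposited infill: 0.10 × 175 → 17.5 cm³.
Support = 0.20 × 298, so 59.6 cm³.
Total printed volume = 123 + 17.5 + 59.6, so 200.1 cm³.
Mass = 200.1 × 1.05, so 210.105 g.
Cost = 210.105 g / 1000 × $28.8/kg = $6.05.

$6.05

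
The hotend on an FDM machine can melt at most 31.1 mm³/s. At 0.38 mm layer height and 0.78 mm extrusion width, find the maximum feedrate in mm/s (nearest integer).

105 mm/s

Bead cross-section = 0.38 × 0.78, so 0.2964 mm².
Max speed = 31.1 / 0.2964 = 104.93 ≈ 105 mm/s.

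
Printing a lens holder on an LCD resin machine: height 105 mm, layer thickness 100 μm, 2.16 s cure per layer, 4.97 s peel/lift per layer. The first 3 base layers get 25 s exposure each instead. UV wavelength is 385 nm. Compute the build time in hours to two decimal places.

Layer count = ceil(105 / 0.1) = 1050.
Base layers: 3 × (25 + 4.97) → 89.91 s.
Remaining layers: 1047 × (2.16 + 4.97) → 7465.11 s.
Sum: 89.91 + 7465.11 = 7555.02 s → 2.10 hours.

2.10 hours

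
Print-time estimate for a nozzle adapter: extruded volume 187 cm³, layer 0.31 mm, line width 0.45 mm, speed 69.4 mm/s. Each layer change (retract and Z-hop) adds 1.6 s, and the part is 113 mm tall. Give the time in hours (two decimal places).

Line area: 0.31 × 0.45 → 0.1395 mm².
Toolpath length = 187 cm³ / 0.1395 mm² = 187000 / 0.1395 = 1340501.8 mm.
Extrusion time: 1340501.8 / 69.4 → 19315.6 s.
Layers = ⌈113/0.31⌉ = 365.
Layer-change overhead = 365 × 1.6, so 584 s.
Altogether 19315.6 + 584 = 19899.6 s, i.e. 5.53 hours.

5.53 hours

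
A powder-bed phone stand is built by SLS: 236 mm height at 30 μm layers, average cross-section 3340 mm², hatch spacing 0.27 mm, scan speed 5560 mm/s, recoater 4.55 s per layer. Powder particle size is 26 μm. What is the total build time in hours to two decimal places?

14.81 hours

Number of layers: 236 / 0.03 → 7867 (rounded up).
Hatch length per layer = 3340 / 0.27 = 12370.4 mm.
Per-layer scan time = 12370.4 / 5560, so 2.2249 s.
Time per layer: 2.2249 + 4.55 → 6.7749 s.
Total: 7867 × 6.7749 s = 53298.1383 s → 14.81 hours.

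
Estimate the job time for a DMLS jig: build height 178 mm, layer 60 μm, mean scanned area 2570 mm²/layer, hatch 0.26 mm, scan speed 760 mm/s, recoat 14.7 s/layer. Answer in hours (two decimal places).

22.83 hours

Number of layers: 178 / 0.06 → 2967 (rounded up).
Hatch length per layer = 2570 / 0.26, so 9884.6 mm.
Scan time per layer = 9884.6 / 760 = 13.0061 s.
Layer cycle = 13.0061 + 14.7, so 27.7061 s.
Total: 2967 × 27.7061 s = 82203.9987 s → 22.83 hours.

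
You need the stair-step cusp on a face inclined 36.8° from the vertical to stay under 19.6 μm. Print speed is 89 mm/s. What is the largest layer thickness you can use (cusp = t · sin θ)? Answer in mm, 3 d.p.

Layer height = cusp / sin(36.8°) = 0.0196 / 0.5990 = 0.033 mm.

0.033 mm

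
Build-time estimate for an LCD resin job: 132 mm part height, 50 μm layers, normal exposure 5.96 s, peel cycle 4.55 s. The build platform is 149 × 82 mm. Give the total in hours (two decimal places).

Number of layers: 132 / 0.05 → 2640 (rounded up).
Per-layer time = 5.96 + 4.55, so 10.51 s.
Total = 2640 × 10.51 = 27746.4 s = 7.71 hours.

7.71 hours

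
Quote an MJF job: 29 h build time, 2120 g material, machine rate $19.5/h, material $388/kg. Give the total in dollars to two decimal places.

$1388.06

Time charge: 19.5 × 29 → $565.50.
Feedstock cost = 388 × 2120/1000, so $822.56.
Total = 565.50 + 822.56 = $1388.06.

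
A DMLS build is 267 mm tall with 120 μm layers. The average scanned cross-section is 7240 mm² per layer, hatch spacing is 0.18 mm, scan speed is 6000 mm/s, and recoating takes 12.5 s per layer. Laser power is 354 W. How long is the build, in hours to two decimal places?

Layer count = ceil(267 / 0.12) = 2225.
Per-layer scan distance = 7240 / 0.18, so 40222.2 mm.
Per-layer scan time = 40222.2 / 6000 = 6.7037 s.
Layer cycle: 6.7037 + 12.5 → 19.2037 s.
Total: 2225 × 19.2037 s = 42728.2325 s → 11.87 hours.

11.87 hours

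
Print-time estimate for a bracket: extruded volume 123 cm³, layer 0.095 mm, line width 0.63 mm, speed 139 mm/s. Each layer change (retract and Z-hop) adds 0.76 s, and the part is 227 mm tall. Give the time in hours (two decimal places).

Extrusion cross-section = 0.095 × 0.63 = 0.05985 mm².
Total extruded path = 123000/0.05985 = 2055137.8 mm.
Time extruding = 2055137.8 / 139, so 14785.2 s.
Layer count = ceil(227 / 0.095) = 2390.
Layer-change overhead = 2390 × 0.76 = 1816.4 s.
Altogether 14785.2 + 1816.4 = 16601.6 s, i.e. 4.61 hours.

4.61 hours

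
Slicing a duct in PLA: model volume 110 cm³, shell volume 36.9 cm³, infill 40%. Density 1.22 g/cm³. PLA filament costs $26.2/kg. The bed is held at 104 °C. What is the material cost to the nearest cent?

Infill region: 110 − 36.9 → 73.1 cm³.
Infill volume: 0.40 × 73.1 → 29.24 cm³.
Total printed volume = 36.9 + 29.24, so 66.14 cm³.
Mass: 66.14 × 1.22 → 80.6908 g.
Cost = 80.6908 g / 1000 × $26.2/kg = $2.11.

$2.11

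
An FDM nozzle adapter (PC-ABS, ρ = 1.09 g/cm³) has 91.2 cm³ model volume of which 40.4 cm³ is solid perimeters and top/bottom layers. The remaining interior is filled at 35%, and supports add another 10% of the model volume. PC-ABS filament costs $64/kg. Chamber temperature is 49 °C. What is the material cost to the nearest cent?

Interior volume: 91.2 − 40.4 → 50.8 cm³.
Deposited infill = 0.35 × 50.8 = 17.78 cm³.
Support: 0.10 × 91.2 → 9.12 cm³.
Deposited volume = 40.4 + 17.78 + 9.12 = 67.3 cm³.
Mass = 67.3 × 1.09, so 73.357 g.
Cost = 73.357 g / 1000 × $64/kg = $4.69.

$4.69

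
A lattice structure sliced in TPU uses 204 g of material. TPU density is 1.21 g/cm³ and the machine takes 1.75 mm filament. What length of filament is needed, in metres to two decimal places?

70.09 m

Volume = 204 g / 1.21 g·cm⁻³ = 168.595 cm³ = 168595 mm³.
A = π r² = π × 0.875² = 2.4053 mm².
Length = 168595 / 2.4053 = 70093.13 mm = 70.09 m.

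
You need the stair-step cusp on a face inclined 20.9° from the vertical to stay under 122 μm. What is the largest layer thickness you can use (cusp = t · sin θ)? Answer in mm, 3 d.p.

t = h_c / sin θ = 0.122 / 0.3567 = 0.342 mm.

0.342 mm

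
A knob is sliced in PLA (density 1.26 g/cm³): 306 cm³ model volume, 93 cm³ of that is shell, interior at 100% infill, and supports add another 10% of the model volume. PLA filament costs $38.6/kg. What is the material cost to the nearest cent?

Interior volume = 306 − 93, so 213 cm³.
Deposited infill = 1.00 × 213 = 213 cm³.
Support = 0.10 × 306 = 30.6 cm³.
Total printed volume = 93 + 213 + 30.6, so 336.6 cm³.
Mass = 336.6 × 1.26, so 424.116 g.
Cost = 424.116 g / 1000 × $38.6/kg = $16.37.

$16.37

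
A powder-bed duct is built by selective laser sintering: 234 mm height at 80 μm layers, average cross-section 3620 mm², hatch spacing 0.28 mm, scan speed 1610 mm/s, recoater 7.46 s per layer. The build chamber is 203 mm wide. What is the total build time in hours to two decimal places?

Layers = ⌈234/0.08⌉ = 2925.
Hatch length per layer = 3620 / 0.28, so 12928.6 mm.
Scan time per layer = 12928.6 / 1610, so 8.0302 s.
Per-layer time: 8.0302 + 7.46 → 15.4902 s.
2925 layers × 15.4902 s/layer = 45308.835 s, i.e. 12.59 hours.

12.59 hours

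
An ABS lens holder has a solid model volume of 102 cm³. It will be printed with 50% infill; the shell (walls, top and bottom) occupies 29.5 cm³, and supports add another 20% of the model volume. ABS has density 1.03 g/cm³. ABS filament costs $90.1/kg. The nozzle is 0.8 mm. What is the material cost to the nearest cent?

$7.99

Infill region = 102 − 29.5, so 72.5 cm³.
Infill deposited = 0.50 × 72.5, so 36.25 cm³.
Support = 0.20 × 102 = 20.4 cm³.
Total extruded = 29.5 + 36.25 + 20.4 = 86.15 cm³.
Mass: 86.15 × 1.03 → 88.7345 g.
At $90.1/kg: 88.7345/1000 × 90.1 = $7.99.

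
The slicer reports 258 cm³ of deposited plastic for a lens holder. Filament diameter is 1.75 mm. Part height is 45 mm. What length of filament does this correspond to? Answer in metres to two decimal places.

A = π r² = π × 0.875² = 2.4053 mm².
L = 258000 mm³ / 2.4053 mm² = 107263.13 mm, i.e. 107.26 m.

107.26 m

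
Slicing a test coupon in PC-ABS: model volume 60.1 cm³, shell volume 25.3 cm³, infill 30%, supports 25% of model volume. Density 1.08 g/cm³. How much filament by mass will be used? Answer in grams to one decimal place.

54.8 g

Volume inside the shell = 60.1 − 25.3 = 34.8 cm³.
Infill deposited = 0.30 × 34.8 = 10.44 cm³.
Support = 0.25 × 60.1, so 15.025 cm³.
Deposited volume = 25.3 + 10.44 + 15.025, so 50.765 cm³.
Mass = 50.765 × 1.08, so 54.8262 g.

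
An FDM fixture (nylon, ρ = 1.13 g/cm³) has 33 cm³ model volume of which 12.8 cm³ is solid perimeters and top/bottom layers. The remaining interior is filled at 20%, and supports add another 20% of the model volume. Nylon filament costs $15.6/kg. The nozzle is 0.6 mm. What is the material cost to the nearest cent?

Volume inside the shell = 33 − 12.8, so 20.2 cm³.
Infill deposited = 0.20 × 20.2 = 4.04 cm³.
Support = 0.20 × 33 = 6.6 cm³.
Deposited volume = 12.8 + 4.04 + 6.6, so 23.44 cm³.
Mass = 23.44 × 1.13 = 26.4872 g.
At $15.6/kg: 26.4872/1000 × 15.6 = $0.41.

$0.41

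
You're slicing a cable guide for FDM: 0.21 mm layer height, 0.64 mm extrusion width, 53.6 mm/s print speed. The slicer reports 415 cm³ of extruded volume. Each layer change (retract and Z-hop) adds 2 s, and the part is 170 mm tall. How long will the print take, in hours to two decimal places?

Line area = 0.21 × 0.64 = 0.1344 mm².
Total extruded path = 415000/0.1344 = 3087797.6 mm.
Print-move time = 3087797.6 / 53.6, so 57608.2 s.
Layer count = ceil(170 / 0.21) = 810.
Z-hop total: 810 × 2 → 1620 s.
Total = 57608.2 + 1620 = 59228.2 s = 16.45 hours.

16.45 hours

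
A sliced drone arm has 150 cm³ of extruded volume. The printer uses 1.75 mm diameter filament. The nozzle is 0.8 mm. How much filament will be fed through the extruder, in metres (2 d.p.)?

Cross-section of 1.75 mm filament: π·(1.75/2)² = 2.4053 mm².
Length = 150 cm³ / 2.4053 mm² = 150000 / 2.4053 = 62362.28 mm = 62.36 m.

62.36 m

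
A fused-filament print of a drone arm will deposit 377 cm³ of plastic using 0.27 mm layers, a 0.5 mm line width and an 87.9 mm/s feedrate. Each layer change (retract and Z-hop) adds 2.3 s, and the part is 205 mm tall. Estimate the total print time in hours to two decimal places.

Line area = 0.27 × 0.5 = 0.135 mm².
Path length: 377000 mm³ / 0.135 mm² → 2792592.6 mm.
Time extruding: 2792592.6 / 87.9 → 31770.1 s.
Layers = ⌈205/0.27⌉ = 760.
Non-print overhead = 760 × 2.3, so 1748 s.
Total = 31770.1 + 1748 = 33518.1 s = 9.31 hours.

9.31 hours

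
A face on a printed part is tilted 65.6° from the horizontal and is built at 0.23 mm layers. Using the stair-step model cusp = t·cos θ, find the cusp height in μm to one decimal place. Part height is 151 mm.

cos(65.6°) = 0.4131, so cusp = 0.23 × 0.4131 = 0.095013 mm → 95.0 μm.

95.0 μm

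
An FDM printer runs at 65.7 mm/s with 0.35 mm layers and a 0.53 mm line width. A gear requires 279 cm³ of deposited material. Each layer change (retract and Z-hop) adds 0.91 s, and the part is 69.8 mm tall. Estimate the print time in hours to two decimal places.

Extrusion cross-section = 0.35 × 0.53 = 0.1855 mm².
Total extruded path = 279000/0.1855 = 1504043.1 mm.
Print-move time = 1504043.1 / 65.7 = 22892.6 s.
Layer count = ceil(69.8 / 0.35) = 200.
Z-hop total: 200 × 0.91 → 182 s.
Altogether 22892.6 + 182 = 23074.6 s, i.e. 6.41 hours.

6.41 hours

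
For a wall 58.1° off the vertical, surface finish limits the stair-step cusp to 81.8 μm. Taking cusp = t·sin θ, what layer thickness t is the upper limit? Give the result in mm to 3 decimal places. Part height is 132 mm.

0.096 mm

sin(58.1°) = 0.8490; t_max = 0.0818/0.8490 = 0.096 mm.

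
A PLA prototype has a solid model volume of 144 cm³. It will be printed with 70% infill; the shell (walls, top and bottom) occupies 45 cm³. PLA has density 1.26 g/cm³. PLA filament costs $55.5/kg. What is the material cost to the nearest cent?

$7.99

Volume inside the shell = 144 − 45, so 99 cm³.
Infill volume: 0.70 × 99 → 69.3 cm³.
Deposited volume: 45 + 69.3 → 114.3 cm³.
Mass = 114.3 × 1.26, so 144.018 g.
Cost = 144.018 g / 1000 × $55.5/kg = $7.99.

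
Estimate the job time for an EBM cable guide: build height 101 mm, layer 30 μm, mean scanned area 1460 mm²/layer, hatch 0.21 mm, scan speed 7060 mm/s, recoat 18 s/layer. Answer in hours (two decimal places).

17.76 hours

Layer count = ceil(101 / 0.03) = 3367.
Scan path per layer: 1460 / 0.21 → 6952.4 mm.
Beam time per layer = 6952.4 / 7060, so 0.9848 s.
Time per layer: 0.9848 + 18 → 18.9848 s.
Total: 3367 × 18.9848 s = 63921.8216 s → 17.76 hours.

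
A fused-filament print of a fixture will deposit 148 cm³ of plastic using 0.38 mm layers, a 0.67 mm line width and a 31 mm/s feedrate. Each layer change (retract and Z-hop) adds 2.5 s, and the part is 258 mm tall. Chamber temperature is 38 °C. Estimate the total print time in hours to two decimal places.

Extrusion cross-section = 0.38 × 0.67, so 0.2546 mm².
Path length: 148000 mm³ / 0.2546 mm² → 581304 mm.
Time extruding = 581304 / 31, so 18751.7 s.
Layers = ⌈258/0.38⌉ = 679.
Z-hop total: 679 × 2.5 → 1697.5 s.
Altogether 18751.7 + 1697.5 = 20449.2 s, i.e. 5.68 hours.

5.68 hours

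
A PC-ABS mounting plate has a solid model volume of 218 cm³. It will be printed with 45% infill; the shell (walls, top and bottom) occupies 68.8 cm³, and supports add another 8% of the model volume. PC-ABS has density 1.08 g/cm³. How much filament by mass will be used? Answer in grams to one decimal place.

165.7 g

Interior volume: 218 − 68.8 → 149.2 cm³.
Infill deposited = 0.45 × 149.2 = 67.14 cm³.
Support = 0.08 × 218, so 17.44 cm³.
Total printed volume = 68.8 + 67.14 + 17.44, so 153.38 cm³.
Mass: 153.38 × 1.08 → 165.6504 g.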